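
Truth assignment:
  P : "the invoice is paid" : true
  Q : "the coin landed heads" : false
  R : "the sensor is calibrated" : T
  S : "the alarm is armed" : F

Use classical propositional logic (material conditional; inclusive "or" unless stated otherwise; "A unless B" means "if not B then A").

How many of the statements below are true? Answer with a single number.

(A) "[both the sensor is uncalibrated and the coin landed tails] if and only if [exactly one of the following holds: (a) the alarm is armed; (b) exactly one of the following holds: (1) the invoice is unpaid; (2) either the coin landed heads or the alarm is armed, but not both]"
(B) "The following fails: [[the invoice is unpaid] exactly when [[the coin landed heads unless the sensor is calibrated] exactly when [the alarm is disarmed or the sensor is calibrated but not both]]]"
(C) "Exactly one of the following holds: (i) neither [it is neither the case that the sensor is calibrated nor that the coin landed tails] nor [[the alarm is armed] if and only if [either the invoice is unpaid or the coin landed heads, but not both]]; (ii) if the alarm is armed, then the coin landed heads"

2

(A): This is (~R & ~Q) <-> (S xor (~P xor (Q xor S))).

~R = ~T = F
~Q = ~F = T
~R & ~Q = F & T = F
~P = ~T = F
Q xor S = F xor F = F
~P xor (Q xor S) = F xor F = F
S xor (~P xor (Q xor S)) = F xor F = F
(~R & ~Q) <-> (S xor (~P xor (Q xor S))) = F <-> F = T
Hence (A) is true.

(B): This is ~(~P <-> ((Q | R) <-> (~S xor R))).

~P = ~T = F
Q | R = F | T = T
~S = ~F = T
~S xor R = T xor T = F
(Q | R) <-> (~S xor R) = T <-> F = F
~P <-> ((Q | R) <-> (~S xor R)) = F <-> F = T
~(~P <-> ((Q | R) <-> (~S xor R))) = ~T = F
Thus (B) is false.

(C): In symbols: ((R nor ~Q) nor (S <-> (~P xor Q))) xor (S -> Q)

~Q = ~F = T
R nor ~Q = T nor T = F
~P = ~T = F
~P xor Q = F xor F = F
S <-> (~P xor Q) = F <-> F = T
(R nor ~Q) nor (S <-> (~P xor Q)) = F nor T = F
S -> Q = F -> F = T
((R nor ~Q) nor (S <-> (~P xor Q))) xor (S -> Q) = F xor T = T
Hence (C) is true.

True statements: 2 ((A), (C)).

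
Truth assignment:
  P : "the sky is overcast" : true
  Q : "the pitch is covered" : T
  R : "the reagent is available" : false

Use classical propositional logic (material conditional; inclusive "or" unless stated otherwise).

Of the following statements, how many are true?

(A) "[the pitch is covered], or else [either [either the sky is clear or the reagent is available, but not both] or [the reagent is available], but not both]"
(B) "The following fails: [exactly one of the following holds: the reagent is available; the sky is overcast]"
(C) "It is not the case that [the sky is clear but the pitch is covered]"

2

(A): In symbols: Q ∨ ((¬P ⊕ R) ⊕ R)

¬P = ¬T = F
¬P ⊕ R = F ⊕ F = F
(¬P ⊕ R) ⊕ R = F ⊕ F = F
Q ∨ ((¬P ⊕ R) ⊕ R) = T ∨ F = T
Hence (A) is true.

(B): In symbols: ¬(R ⊕ P)

R ⊕ P = F ⊕ T = T
¬(R ⊕ P) = ¬T = F
So (B) is false.

(C): Formalization: ¬(¬P ∧ Q)

¬P = ¬T = F
¬P ∧ Q = F ∧ T = F
¬(¬P ∧ Q) = ¬F = T
Thus (C) is true.

Count: 2.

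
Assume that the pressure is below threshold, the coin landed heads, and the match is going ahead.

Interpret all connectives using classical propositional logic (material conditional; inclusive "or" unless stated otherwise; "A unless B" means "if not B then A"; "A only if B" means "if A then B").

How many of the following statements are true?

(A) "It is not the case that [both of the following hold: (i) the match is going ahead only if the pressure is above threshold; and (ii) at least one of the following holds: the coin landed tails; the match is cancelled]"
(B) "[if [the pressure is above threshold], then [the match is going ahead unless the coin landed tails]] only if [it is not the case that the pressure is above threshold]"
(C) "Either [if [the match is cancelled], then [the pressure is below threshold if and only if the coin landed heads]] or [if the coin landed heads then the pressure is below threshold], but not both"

2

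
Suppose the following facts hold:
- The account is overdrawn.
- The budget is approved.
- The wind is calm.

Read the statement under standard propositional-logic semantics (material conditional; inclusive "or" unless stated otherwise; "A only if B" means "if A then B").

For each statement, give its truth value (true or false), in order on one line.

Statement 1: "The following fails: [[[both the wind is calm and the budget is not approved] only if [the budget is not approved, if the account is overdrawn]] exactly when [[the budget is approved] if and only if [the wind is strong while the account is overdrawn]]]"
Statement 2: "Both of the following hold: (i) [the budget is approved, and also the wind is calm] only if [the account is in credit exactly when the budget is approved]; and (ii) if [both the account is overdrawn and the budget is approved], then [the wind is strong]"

Statement 1 T / Statement 2 F

Let R = "the wind is strong" (F), Q = "the budget is approved" (T), P = "the account is overdrawn" (T).

Statement 1: This is ~(((~R & ~Q) -> (P -> ~Q)) <-> (Q <-> (R & P))).

~R = ~F = T
~Q = ~T = F
~R & ~Q = T & F = F
~Q = ~T = F
P -> ~Q = T -> F = F
(~R & ~Q) -> (P -> ~Q) = F -> F = T
R & P = F & T = F
Q <-> (R & P) = T <-> F = F
((~R & ~Q) -> (P -> ~Q)) <-> (Q <-> (R & P)) = T <-> F = F
~(((~R & ~Q) -> (P -> ~Q)) <-> (Q <-> (R & P))) = ~F = T
So Statement 1 is true.

Statement 2: This is ((Q & ~R) -> (~P <-> Q)) & ((P & Q) -> R).

~R = ~F = T
Q & ~R = T & T = T
~P = ~T = F
~P <-> Q = F <-> T = F
(Q & ~R) -> (~P <-> Q) = T -> F = F
P & Q = T & T = T
(P & Q) -> R = T -> F = F
((Q & ~R) -> (~P <-> Q)) & ((P & Q) -> R) = F & F = F
Hence Statement 2 is false.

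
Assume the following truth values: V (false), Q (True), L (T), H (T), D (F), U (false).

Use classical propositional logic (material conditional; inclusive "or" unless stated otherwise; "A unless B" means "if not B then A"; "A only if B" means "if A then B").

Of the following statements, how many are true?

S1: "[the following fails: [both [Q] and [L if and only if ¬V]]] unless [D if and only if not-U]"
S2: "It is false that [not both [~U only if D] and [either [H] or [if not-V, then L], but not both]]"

0

S1: This is ~(Q & (L <-> ~V)) | (D <-> ~U).

~V = ~F = T
L <-> ~V = T <-> T = T
Q & (L <-> ~V) = T & T = T
~(Q & (L <-> ~V)) = ~T = F
~U = ~F = T
D <-> ~U = F <-> T = F
~(Q & (L <-> ~V)) | (D <-> ~U) = F | F = F
Hence S1 is false.

S2: Parsed as ~((~U -> D) nand (H xor (~V -> L)))

~U = ~F = T
~U -> D = T -> F = F
~V = ~F = T
~V -> L = T -> T = T
H xor (~V -> L) = T xor T = F
(~U -> D) nand (H xor (~V -> L)) = F nand F = T
~((~U -> D) nand (H xor (~V -> L))) = ~T = F
Hence S2 is false.

0 of the 2 statements are true (none).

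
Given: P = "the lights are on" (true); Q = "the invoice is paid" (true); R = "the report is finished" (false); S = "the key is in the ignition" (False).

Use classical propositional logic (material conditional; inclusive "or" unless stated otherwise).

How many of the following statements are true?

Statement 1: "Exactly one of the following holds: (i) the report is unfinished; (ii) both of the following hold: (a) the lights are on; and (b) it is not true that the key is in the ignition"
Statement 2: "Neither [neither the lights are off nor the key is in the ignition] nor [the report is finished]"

Statement 1: In symbols: ¬R ⊕ (P ∧ ¬S)

¬R = ¬F = T
¬S = ¬F = T
P ∧ ¬S = T ∧ T = T
¬R ⊕ (P ∧ ¬S) = T ⊕ T = F
Thus Statement 1 is false.

Statement 2: Parsed as (¬P ↓ S) ↓ R

¬P = ¬T = F
¬P ↓ S = F ↓ F = T
(¬P ↓ S) ↓ R = T ↓ F = F
Hence Statement 2 is false.

Count: 0.

0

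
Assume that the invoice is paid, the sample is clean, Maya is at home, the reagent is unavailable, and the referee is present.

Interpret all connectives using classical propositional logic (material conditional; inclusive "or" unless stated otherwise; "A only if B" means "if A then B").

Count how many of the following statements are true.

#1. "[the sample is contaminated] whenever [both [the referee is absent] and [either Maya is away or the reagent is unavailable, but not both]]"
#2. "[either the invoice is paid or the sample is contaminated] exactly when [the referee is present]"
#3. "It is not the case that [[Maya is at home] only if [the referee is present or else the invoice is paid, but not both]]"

3

Let U = "the referee is present" (True), R = "Maya is at home" (True), S = "the reagent is available" (False), Q = "the sample is contaminated" (False), P = "the invoice is paid" (True).

#1: Formalization: (not U and (not R xor not S)) -> Q

not U = not True = False
not R = not True = False
not S = not False = True
not R xor not S = False xor True = True
not U and (not R xor not S) = False and True = False
(not U and (not R xor not S)) -> Q = False -> False = True
Thus #1 is true.

#2: Parsed as (P or Q) iff U

P or Q = True or False = True
(P or Q) iff U = True iff True = True
Thus #2 is true.

#3: Formalization: not (R -> (U xor P))

U xor P = True xor True = False
R -> (U xor P) = True -> False = False
not (R -> (U xor P)) = not False = True
So #3 is true.

3 of the 3 statements are true.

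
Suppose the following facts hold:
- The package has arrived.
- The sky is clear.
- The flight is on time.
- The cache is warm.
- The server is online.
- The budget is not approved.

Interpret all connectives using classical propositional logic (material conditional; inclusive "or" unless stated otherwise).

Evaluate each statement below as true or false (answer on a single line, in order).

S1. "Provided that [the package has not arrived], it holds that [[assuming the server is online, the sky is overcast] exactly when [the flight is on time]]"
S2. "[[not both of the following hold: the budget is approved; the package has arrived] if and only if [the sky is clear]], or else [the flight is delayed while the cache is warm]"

S1 True; S2 True

Let M = "the package has arrived" (T), N = "the server is online" (T), D = "the sky is overcast" (F), U = "the flight is delayed" (F), P = "the budget is approved" (F), L = "the cache is warm" (T).

S1: Parsed as ¬M → ((N → D) ↔ ¬U)

¬M = ¬T = F
N → D = T → F = F
¬U = ¬F = T
(N → D) ↔ ¬U = F ↔ T = F
¬M → ((N → D) ↔ ¬U) = F → F = T
So S1 is true.

S2: This is ((P ↑ M) ↔ ¬D) ∨ (U ∧ L).

P ↑ M = F ↑ T = T
¬D = ¬F = T
(P ↑ M) ↔ ¬D = T ↔ T = T
U ∧ L = F ∧ T = F
((P ↑ M) ↔ ¬D) ∨ (U ∧ L) = T ∨ F = T
So S2 is true.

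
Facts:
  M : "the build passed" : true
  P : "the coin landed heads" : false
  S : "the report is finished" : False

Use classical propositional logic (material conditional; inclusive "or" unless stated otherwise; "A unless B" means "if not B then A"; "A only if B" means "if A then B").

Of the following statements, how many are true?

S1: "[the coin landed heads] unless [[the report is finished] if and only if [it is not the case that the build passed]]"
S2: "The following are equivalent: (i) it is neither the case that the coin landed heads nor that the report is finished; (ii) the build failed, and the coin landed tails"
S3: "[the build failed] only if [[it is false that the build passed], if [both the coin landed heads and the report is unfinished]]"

S1: This is P ∨ (S ↔ ¬M).

¬M = ¬T = F
S ↔ ¬M = F ↔ F = T
P ∨ (S ↔ ¬M) = F ∨ T = T
Thus S1 is true.

S2: Parsed as (P ↓ S) ↔ (¬M ∧ ¬P)

P ↓ S = F ↓ F = T
¬M = ¬T = F
¬P = ¬F = T
¬M ∧ ¬P = F ∧ T = F
(P ↓ S) ↔ (¬M ∧ ¬P) = T ↔ F = F
So S2 is false.

S3: This is ¬M → ((P ∧ ¬S) → ¬M).

¬M = ¬T = F
¬S = ¬F = T
P ∧ ¬S = F ∧ T = F
¬M = ¬T = F
(P ∧ ¬S) → ¬M = F → F = T
¬M → ((P ∧ ¬S) → ¬M) = F → T = T
So S3 is true.

2 of the 3 statements are true (S1, S3).

2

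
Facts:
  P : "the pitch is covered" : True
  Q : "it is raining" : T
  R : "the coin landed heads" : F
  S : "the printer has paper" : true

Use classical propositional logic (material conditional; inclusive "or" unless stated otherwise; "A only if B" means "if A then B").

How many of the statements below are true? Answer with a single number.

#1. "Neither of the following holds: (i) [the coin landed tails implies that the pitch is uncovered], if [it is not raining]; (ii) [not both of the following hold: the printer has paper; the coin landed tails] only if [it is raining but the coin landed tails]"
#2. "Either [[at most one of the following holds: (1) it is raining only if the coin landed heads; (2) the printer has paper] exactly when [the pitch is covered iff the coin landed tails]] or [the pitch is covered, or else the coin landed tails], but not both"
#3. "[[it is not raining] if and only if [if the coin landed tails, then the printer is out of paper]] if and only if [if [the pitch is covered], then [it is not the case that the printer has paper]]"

0

#1: Parsed as (not Q -> (not R -> not P)) nor ((S nand not R) -> (Q and not R))

not Q = not True = False
not R = not False = True
not P = not True = False
not R -> not P = True -> False = False
not Q -> (not R -> not P) = False -> False = True
not R = not False = True
S nand not R = True nand True = False
not R = not False = True
Q and not R = True and True = True
(S nand not R) -> (Q and not R) = False -> True = True
(not Q -> (not R -> not P)) nor ((S nand not R) -> (Q and not R)) = True nor True = False
Hence #1 is false.

#2: In symbols: (((Q -> R) nand S) iff (P iff not R)) xor (P or not R)

Q -> R = True -> False = False
(Q -> R) nand S = False nand True = True
not R = not False = True
P iff not R = True iff True = True
((Q -> R) nand S) iff (P iff not R) = True iff True = True
not R = not False = True
P or not R = True or True = True
(((Q -> R) nand S) iff (P iff not R)) xor (P or not R) = True xor True = False
Hence #2 is false.

#3: This is (not Q iff (not R -> not S)) iff (P -> not S).

not Q = not True = False
not R = not False = True
not S = not True = False
not R -> not S = True -> False = False
not Q iff (not R -> not S) = False iff False = True
not S = not True = False
P -> not S = True -> False = False
(not Q iff (not R -> not S)) iff (P -> not S) = True iff False = False
So #3 is false.

Count: 0.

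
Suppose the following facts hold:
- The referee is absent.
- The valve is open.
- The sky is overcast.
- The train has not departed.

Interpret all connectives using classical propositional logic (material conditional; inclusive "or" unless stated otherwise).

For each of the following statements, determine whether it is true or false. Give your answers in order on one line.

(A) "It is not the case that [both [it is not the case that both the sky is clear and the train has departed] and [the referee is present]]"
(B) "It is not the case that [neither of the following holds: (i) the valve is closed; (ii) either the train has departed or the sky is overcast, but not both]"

Let V = "the sky is overcast" (True), H = "the train has departed" (False), S = "the referee is present" (False), M = "the valve is open" (True).

(A): Parsed as not ((not V nand H) and S)

not V = not True = False
not V nand H = False nand False = True
(not V nand H) and S = True and False = False
not ((not V nand H) and S) = not False = True
Thus (A) is true.

(B): Parsed as not (not M nor (H xor V))

not M = not True = False
H xor V = False xor True = True
not M nor (H xor V) = False nor True = False
not (not M nor (H xor V)) = not False = True
Thus (B) is true.

(A) True; (B) True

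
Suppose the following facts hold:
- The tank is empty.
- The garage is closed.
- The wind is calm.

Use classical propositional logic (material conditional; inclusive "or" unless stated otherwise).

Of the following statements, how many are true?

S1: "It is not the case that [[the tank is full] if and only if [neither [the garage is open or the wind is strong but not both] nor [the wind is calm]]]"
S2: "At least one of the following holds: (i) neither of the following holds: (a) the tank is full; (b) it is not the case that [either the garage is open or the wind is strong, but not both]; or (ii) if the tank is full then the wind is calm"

Let K = "the tank is full" (F), Q = "the garage is closed" (T), N = "the wind is strong" (F).

S1: In symbols: ~(K <-> ((~Q xor N) nor ~N))

~Q = ~T = F
~Q xor N = F xor F = F
~N = ~F = T
(~Q xor N) nor ~N = F nor T = F
K <-> ((~Q xor N) nor ~N) = F <-> F = T
~(K <-> ((~Q xor N) nor ~N)) = ~T = F
So S1 is false.

S2: Formalization: (K nor ~(~Q xor N)) | (K -> ~N)

~Q = ~T = F
~Q xor N = F xor F = F
~(~Q xor N) = ~F = T
K nor ~(~Q xor N) = F nor T = F
~N = ~F = T
K -> ~N = F -> T = T
(K nor ~(~Q xor N)) | (K -> ~N) = F | T = T
So S2 is true.

Count: 1.

1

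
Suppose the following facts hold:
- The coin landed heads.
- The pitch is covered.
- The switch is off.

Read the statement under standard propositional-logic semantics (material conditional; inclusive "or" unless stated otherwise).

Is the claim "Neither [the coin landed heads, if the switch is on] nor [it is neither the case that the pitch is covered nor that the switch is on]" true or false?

Let R = "the switch is on" (F), P = "the coin landed heads" (T), Q = "the pitch is covered" (T).
Formalization: (R → P) ↓ (Q ↓ R)

R → P = F → T = T
Q ↓ R = T ↓ F = F
(R → P) ↓ (Q ↓ R) = T ↓ F = F

The statement is false.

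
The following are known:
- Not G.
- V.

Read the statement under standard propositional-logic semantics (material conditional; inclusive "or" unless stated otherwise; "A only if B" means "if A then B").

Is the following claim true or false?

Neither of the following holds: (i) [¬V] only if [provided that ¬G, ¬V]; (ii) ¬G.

false

In symbols: (~V -> (~G -> ~V)) nor ~G

~V = ~T = F
~G = ~F = T
~V = ~T = F
~G -> ~V = T -> F = F
~V -> (~G -> ~V) = F -> F = T
~G = ~F = T
(~V -> (~G -> ~V)) nor ~G = T nor T = F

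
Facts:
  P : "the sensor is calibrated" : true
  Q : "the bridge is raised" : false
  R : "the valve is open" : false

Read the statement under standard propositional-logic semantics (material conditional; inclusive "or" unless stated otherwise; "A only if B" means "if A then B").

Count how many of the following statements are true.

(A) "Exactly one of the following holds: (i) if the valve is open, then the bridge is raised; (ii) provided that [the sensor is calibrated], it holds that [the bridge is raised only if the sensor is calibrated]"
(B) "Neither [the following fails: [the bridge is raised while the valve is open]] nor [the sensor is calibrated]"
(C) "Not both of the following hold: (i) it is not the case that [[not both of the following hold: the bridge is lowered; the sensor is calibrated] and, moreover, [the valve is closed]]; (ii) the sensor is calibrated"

0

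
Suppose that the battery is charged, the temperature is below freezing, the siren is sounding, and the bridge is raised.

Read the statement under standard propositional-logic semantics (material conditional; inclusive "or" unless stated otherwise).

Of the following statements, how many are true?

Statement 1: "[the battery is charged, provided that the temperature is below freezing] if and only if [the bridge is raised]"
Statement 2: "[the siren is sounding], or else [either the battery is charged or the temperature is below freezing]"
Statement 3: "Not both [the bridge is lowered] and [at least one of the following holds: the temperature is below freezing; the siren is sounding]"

3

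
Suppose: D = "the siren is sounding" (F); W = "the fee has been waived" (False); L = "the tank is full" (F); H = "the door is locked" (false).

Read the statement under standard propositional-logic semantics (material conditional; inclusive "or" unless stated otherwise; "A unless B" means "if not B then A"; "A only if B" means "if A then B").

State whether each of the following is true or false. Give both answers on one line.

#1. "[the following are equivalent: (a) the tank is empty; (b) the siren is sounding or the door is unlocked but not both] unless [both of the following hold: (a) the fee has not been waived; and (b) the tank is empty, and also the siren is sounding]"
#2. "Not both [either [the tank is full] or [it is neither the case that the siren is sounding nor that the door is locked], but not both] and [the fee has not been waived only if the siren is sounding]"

#1: Parsed as (~L <-> (D xor ~H)) | (~W & (~L & D))

~L = ~F = T
~H = ~F = T
D xor ~H = F xor T = T
~L <-> (D xor ~H) = T <-> T = T
~W = ~F = T
~L = ~F = T
~L & D = T & F = F
~W & (~L & D) = T & F = F
(~L <-> (D xor ~H)) | (~W & (~L & D)) = T | F = T
Thus #1 is true.

#2: This is (L xor (D nor H)) nand (~W -> D).

D nor H = F nor F = T
L xor (D nor H) = F xor T = T
~W = ~F = T
~W -> D = T -> F = F
(L xor (D nor H)) nand (~W -> D) = T nand F = T
So #2 is true.

#1 True, #2 True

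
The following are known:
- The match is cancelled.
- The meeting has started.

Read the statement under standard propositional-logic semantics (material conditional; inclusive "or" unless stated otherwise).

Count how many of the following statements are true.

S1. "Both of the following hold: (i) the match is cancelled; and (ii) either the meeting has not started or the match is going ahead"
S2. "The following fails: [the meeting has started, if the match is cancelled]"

Let P = "the match is cancelled" (T), Q = "the meeting has started" (T).

S1: This is P & (~Q | ~P).

~Q = ~T = F
~P = ~T = F
~Q | ~P = F | F = F
P & (~Q | ~P) = T & F = F
So S1 is false.

S2: Formalization: ~(P -> Q)

P -> Q = T -> T = T
~(P -> Q) = ~T = F
Hence S2 is false.

Count: 0.

0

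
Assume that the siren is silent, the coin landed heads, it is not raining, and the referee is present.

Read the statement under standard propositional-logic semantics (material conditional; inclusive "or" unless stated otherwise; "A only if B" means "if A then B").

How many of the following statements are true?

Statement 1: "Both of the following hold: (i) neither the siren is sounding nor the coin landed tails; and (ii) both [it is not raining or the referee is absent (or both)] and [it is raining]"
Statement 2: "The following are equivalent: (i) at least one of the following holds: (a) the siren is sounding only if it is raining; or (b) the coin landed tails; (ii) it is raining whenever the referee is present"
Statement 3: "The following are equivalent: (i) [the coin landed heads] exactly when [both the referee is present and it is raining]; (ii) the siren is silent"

0

Let P = "the siren is sounding" (F), G = "the coin landed heads" (T), W = "it is raining" (F), L = "the referee is present" (T).

Statement 1: In symbols: (P nor ~G) & ((~W | ~L) & W)

~G = ~T = F
P nor ~G = F nor F = T
~W = ~F = T
~L = ~T = F
~W | ~L = T | F = T
(~W | ~L) & W = T & F = F
(P nor ~G) & ((~W | ~L) & W) = T & F = F
So Statement 1 is false.

Statement 2: Formalization: ((P -> W) | ~G) <-> (L -> W)

P -> W = F -> F = T
~G = ~T = F
(P -> W) | ~G = T | F = T
L -> W = T -> F = F
((P -> W) | ~G) <-> (L -> W) = T <-> F = F
Hence Statement 2 is false.

Statement 3: Parsed as (G <-> (L & W)) <-> ~P

L & W = T & F = F
G <-> (L & W) = T <-> F = F
~P = ~F = T
(G <-> (L & W)) <-> ~P = F <-> T = F
Thus Statement 3 is false.

True statements: 0 (none).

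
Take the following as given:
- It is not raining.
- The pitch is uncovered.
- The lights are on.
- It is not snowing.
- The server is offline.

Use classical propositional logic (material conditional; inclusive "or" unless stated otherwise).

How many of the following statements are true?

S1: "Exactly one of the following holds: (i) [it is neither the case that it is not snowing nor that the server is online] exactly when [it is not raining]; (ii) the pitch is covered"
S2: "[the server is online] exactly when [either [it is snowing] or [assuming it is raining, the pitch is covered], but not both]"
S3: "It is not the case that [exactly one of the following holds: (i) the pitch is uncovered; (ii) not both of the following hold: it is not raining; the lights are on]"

0

Let S = "it is snowing" (False), U = "the server is online" (False), P = "it is raining" (False), Q = "the pitch is covered" (False), R = "the lights are on" (True).

S1: Formalization: ((not S nor U) iff not P) xor Q

not S = not False = True
not S nor U = True nor False = False
not P = not False = True
(not S nor U) iff not P = False iff True = False
((not S nor U) iff not P) xor Q = False xor False = False
So S1 is false.

S2: This is U iff (S xor (P -> Q)).

P -> Q = False -> False = True
S xor (P -> Q) = False xor True = True
U iff (S xor (P -> Q)) = False iff True = False
So S2 is false.

S3: Parsed as not (not Q xor (not P nand R))

not Q = not False = True
not P = not False = True
not P nand R = True nand True = False
not Q xor (not P nand R) = True xor False = True
not (not Q xor (not P nand R)) = not True = False
Hence S3 is false.

Count: 0.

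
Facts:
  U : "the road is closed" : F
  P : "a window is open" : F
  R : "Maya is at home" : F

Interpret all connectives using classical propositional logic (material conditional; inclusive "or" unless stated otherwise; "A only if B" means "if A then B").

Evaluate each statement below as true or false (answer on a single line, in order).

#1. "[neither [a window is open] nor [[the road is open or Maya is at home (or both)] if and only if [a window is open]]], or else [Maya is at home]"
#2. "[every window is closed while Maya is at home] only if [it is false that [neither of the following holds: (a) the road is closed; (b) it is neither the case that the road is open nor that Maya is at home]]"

#1: This is (P ↓ ((¬U ∨ R) ↔ P)) ∨ R.

¬U = ¬F = T
¬U ∨ R = T ∨ F = T
(¬U ∨ R) ↔ P = T ↔ F = F
P ↓ ((¬U ∨ R) ↔ P) = F ↓ F = T
(P ↓ ((¬U ∨ R) ↔ P)) ∨ R = T ∨ F = T
Thus #1 is true.

#2: In symbols: (¬P ∧ R) → ¬(U ↓ (¬U ↓ R))

¬P = ¬F = T
¬P ∧ R = T ∧ F = F
¬U = ¬F = T
¬U ↓ R = T ↓ F = F
U ↓ (¬U ↓ R) = F ↓ F = T
¬(U ↓ (¬U ↓ R)) = ¬T = F
(¬P ∧ R) → ¬(U ↓ (¬U ↓ R)) = F → F = T
So #2 is true.

#1 T, #2 T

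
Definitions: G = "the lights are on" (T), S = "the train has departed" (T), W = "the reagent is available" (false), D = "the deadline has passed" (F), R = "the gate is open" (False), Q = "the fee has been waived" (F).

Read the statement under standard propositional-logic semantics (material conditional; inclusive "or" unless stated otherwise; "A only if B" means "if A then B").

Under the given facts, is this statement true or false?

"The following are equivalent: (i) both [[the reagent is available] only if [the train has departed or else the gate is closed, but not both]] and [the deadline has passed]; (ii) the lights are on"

False.

Values: W=False, S=True, R=False, D=False, G=True.
Formalization: ((W -> (S xor not R)) and D) iff G

not R = not False = True
S xor not R = True xor True = False
W -> (S xor not R) = False -> False = True
(W -> (S xor not R)) and D = True and False = False
((W -> (S xor not R)) and D) iff G = False iff True = False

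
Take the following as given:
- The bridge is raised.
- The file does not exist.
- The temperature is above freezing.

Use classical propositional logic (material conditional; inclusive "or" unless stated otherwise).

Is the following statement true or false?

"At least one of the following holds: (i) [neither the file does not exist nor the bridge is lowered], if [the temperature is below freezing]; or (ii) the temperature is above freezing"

Let W = "the temperature is below freezing" (F), S = "the file exists" (F), V = "the bridge is raised" (T).
In symbols: (W -> (~S nor ~V)) | ~W

~S = ~F = T
~V = ~T = F
~S nor ~V = T nor F = F
W -> (~S nor ~V) = F -> F = T
~W = ~F = T
(W -> (~S nor ~V)) | ~W = T | T = T

true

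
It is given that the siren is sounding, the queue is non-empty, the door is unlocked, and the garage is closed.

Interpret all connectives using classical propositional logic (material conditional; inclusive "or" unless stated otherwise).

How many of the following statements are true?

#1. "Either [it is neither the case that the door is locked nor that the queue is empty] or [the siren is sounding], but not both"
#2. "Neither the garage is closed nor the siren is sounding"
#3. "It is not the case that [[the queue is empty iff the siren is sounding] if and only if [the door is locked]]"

0

Let R = "the door is locked" (F), Q = "the queue is empty" (F), P = "the siren is sounding" (T), S = "the garage is closed" (T).

#1: In symbols: (R ↓ Q) ⊕ P

R ↓ Q = F ↓ F = T
(R ↓ Q) ⊕ P = T ⊕ T = F
Thus #1 is false.

#2: This is S ↓ P.

S ↓ P = T ↓ T = F
Thus #2 is false.

#3: This is ¬((Q ↔ P) ↔ R).

Q ↔ P = F ↔ T = F
(Q ↔ P) ↔ R = F ↔ F = T
¬((Q ↔ P) ↔ R) = ¬T = F
Thus #3 is false.

True statements: 0 (none).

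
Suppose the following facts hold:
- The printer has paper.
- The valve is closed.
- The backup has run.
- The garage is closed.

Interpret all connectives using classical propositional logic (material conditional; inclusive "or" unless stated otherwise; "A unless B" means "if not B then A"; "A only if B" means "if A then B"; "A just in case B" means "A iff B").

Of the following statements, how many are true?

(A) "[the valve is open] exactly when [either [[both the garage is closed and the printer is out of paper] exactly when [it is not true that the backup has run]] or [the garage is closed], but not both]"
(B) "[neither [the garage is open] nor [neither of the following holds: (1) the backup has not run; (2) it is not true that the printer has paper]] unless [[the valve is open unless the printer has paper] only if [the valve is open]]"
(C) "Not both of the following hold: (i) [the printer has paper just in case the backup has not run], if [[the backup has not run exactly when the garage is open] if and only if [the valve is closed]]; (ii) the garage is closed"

Let R = "the valve is open" (F), L = "the garage is closed" (T), U = "the printer has paper" (T), W = "the backup has run" (T).

(A): This is R <-> (((L & ~U) <-> ~W) xor L).

~U = ~T = F
L & ~U = T & F = F
~W = ~T = F
(L & ~U) <-> ~W = F <-> F = T
((L & ~U) <-> ~W) xor L = T xor T = F
R <-> (((L & ~U) <-> ~W) xor L) = F <-> F = T
Hence (A) is true.

(B): Formalization: (~L nor (~W nor ~U)) | ((R | U) -> R)

~L = ~T = F
~W = ~T = F
~U = ~T = F
~W nor ~U = F nor F = T
~L nor (~W nor ~U) = F nor T = F
R | U = F | T = T
(R | U) -> R = T -> F = F
(~L nor (~W nor ~U)) | ((R | U) -> R) = F | F = F
So (B) is false.

(C): Parsed as (((~W <-> ~L) <-> ~R) -> (U <-> ~W)) nand L

~W = ~T = F
~L = ~T = F
~W <-> ~L = F <-> F = T
~R = ~F = T
(~W <-> ~L) <-> ~R = T <-> T = T
~W = ~T = F
U <-> ~W = T <-> F = F
((~W <-> ~L) <-> ~R) -> (U <-> ~W) = T -> F = F
(((~W <-> ~L) <-> ~R) -> (U <-> ~W)) nand L = F nand T = T
So (C) is true.

2 of the 3 statements are true ((A), (C)).

2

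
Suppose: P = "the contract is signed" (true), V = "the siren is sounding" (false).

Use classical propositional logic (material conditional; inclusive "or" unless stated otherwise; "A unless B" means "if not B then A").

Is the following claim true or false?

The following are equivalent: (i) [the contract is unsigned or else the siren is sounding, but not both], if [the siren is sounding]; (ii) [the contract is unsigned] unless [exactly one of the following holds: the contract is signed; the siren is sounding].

In symbols: (V -> (~P xor V)) <-> (~P | (P xor V))

~P = ~T = F
~P xor V = F xor F = F
V -> (~P xor V) = F -> F = T
~P = ~T = F
P xor V = T xor F = T
~P | (P xor V) = F | T = T
(V -> (~P xor V)) <-> (~P | (P xor V)) = T <-> T = T

True.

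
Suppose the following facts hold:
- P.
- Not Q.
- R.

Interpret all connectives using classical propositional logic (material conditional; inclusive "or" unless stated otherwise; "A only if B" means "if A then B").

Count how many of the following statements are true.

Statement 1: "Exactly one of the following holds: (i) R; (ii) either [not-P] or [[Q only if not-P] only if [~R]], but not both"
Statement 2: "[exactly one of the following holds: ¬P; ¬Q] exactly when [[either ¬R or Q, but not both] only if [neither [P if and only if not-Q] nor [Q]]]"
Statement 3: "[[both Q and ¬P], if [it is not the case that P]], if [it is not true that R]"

3

Statement 1: In symbols: R xor (not P xor ((Q -> not P) -> not R))

not P = not True = False
not P = not True = False
Q -> not P = False -> False = True
not R = not True = False
(Q -> not P) -> not R = True -> False = False
not P xor ((Q -> not P) -> not R) = False xor False = False
R xor (not P xor ((Q -> not P) -> not R)) = True xor False = True
Thus Statement 1 is true.

Statement 2: This is (not P xor not Q) iff ((not R xor Q) -> ((P iff not Q) nor Q)).

not P = not True = False
not Q = not False = True
not P xor not Q = False xor True = True
not R = not True = False
not R xor Q = False xor False = False
not Q = not False = True
P iff not Q = True iff True = True
(P iff not Q) nor Q = True nor False = False
(not R xor Q) -> ((P iff not Q) nor Q) = False -> False = True
(not P xor not Q) iff ((not R xor Q) -> ((P iff not Q) nor Q)) = True iff True = True
So Statement 2 is true.

Statement 3: This is not R -> (not P -> (Q and not P)).

not R = not True = False
not P = not True = False
not P = not True = False
Q and not P = False and False = False
not P -> (Q and not P) = False -> False = True
not R -> (not P -> (Q and not P)) = False -> True = True
Hence Statement 3 is true.

Count: 3.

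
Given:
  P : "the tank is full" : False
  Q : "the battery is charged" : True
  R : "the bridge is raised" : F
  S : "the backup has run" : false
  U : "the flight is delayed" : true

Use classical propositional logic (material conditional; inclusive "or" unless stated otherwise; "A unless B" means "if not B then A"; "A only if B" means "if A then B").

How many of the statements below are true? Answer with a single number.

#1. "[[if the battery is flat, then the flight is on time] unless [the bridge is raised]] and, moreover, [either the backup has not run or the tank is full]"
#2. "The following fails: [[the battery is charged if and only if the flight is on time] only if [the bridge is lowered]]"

1

#1: In symbols: ((not Q -> not U) or R) and (not S or P)

not Q = not True = False
not U = not True = False
not Q -> not U = False -> False = True
(not Q -> not U) or R = True or False = True
not S = not False = True
not S or P = True or False = True
((not Q -> not U) or R) and (not S or P) = True and True = True
So #1 is true.

#2: Formalization: not ((Q iff not U) -> not R)

not U = not True = False
Q iff not U = True iff False = False
not R = not False = True
(Q iff not U) -> not R = False -> True = True
not ((Q iff not U) -> not R) = not True = False
Hence #2 is false.

True statements: 1 (#1).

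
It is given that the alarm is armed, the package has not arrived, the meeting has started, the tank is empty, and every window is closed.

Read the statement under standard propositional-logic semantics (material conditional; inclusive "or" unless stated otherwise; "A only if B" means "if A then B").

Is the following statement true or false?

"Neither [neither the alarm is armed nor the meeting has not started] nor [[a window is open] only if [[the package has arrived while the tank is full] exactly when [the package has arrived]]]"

false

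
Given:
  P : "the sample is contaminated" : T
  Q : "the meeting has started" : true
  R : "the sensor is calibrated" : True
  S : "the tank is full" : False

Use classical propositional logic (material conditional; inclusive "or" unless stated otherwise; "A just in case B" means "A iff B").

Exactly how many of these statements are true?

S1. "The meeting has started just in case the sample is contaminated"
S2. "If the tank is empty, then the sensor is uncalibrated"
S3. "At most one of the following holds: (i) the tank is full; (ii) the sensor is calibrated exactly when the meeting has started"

2

S1: This is Q <-> P.

Q <-> P = T <-> T = T
Thus S1 is true.

S2: Formalization: ~S -> ~R

~S = ~F = T
~R = ~T = F
~S -> ~R = T -> F = F
So S2 is false.

S3: This is S nand (R <-> Q).

R <-> Q = T <-> T = T
S nand (R <-> Q) = F nand T = T
Hence S3 is true.

Count: 2.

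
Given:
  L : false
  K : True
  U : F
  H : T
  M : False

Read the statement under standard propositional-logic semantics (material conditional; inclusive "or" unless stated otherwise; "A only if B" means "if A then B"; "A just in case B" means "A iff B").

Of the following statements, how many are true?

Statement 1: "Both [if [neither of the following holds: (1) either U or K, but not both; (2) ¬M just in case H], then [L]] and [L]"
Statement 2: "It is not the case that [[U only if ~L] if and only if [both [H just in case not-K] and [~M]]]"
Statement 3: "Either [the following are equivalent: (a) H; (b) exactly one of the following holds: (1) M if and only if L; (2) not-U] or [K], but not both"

Statement 1: This is (((U ⊕ K) ↓ (¬M ↔ H)) → L) ∧ L.

U ⊕ K = F ⊕ T = T
¬M = ¬F = T
¬M ↔ H = T ↔ T = T
(U ⊕ K) ↓ (¬M ↔ H) = T ↓ T = F
((U ⊕ K) ↓ (¬M ↔ H)) → L = F → F = T
(((U ⊕ K) ↓ (¬M ↔ H)) → L) ∧ L = T ∧ F = F
So Statement 1 is false.

Statement 2: In symbols: ¬((U → ¬L) ↔ ((H ↔ ¬K) ∧ ¬M))

¬L = ¬F = T
U → ¬L = F → T = T
¬K = ¬T = F
H ↔ ¬K = T ↔ F = F
¬M = ¬F = T
(H ↔ ¬K) ∧ ¬M = F ∧ T = F
(U → ¬L) ↔ ((H ↔ ¬K) ∧ ¬M) = T ↔ F = F
¬((U → ¬L) ↔ ((H ↔ ¬K) ∧ ¬M)) = ¬F = T
Thus Statement 2 is true.

Statement 3: In symbols: (H ↔ ((M ↔ L) ⊕ ¬U)) ⊕ K

M ↔ L = F ↔ F = T
¬U = ¬F = T
(M ↔ L) ⊕ ¬U = T ⊕ T = F
H ↔ ((M ↔ L) ⊕ ¬U) = T ↔ F = F
(H ↔ ((M ↔ L) ⊕ ¬U)) ⊕ K = F ⊕ T = T
Thus Statement 3 is true.

2 of the 3 statements are true (Statement 2, Statement 3).

2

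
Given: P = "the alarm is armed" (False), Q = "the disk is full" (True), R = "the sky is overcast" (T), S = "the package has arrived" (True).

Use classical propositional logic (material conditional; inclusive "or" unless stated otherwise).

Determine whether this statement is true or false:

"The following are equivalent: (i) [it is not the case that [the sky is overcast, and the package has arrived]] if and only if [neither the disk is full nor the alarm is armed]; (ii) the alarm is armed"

The statement is false.

Formalization: (¬(R ∧ S) ↔ (Q ↓ P)) ↔ P

R ∧ S = T ∧ T = T
¬(R ∧ S) = ¬T = F
Q ↓ P = T ↓ F = F
¬(R ∧ S) ↔ (Q ↓ P) = F ↔ F = T
(¬(R ∧ S) ↔ (Q ↓ P)) ↔ P = T ↔ F = F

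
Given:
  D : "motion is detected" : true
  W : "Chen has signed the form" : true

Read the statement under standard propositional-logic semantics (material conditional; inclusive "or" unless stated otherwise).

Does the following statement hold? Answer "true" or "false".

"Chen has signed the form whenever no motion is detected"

Values: D=T, W=T.
Parsed as ¬D → W

¬D = ¬T = F
¬D → W = F → T = T

True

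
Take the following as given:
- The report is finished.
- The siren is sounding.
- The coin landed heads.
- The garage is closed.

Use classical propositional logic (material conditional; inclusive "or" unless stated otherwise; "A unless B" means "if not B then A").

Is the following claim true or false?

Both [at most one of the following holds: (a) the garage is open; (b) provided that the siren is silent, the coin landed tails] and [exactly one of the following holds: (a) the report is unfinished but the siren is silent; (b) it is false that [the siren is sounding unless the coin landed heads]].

The statement is false.

Let S = "the garage is closed" (T), Q = "the siren is sounding" (T), R = "the coin landed heads" (T), P = "the report is finished" (T).
In symbols: (¬S ↑ (¬Q → ¬R)) ∧ ((¬P ∧ ¬Q) ⊕ ¬(Q ∨ R))

¬S = ¬T = F
¬Q = ¬T = F
¬R = ¬T = F
¬Q → ¬R = F → F = T
¬S ↑ (¬Q → ¬R) = F ↑ T = T
¬P = ¬T = F
¬Q = ¬T = F
¬P ∧ ¬Q = F ∧ F = F
Q ∨ R = T ∨ T = T
¬(Q ∨ R) = ¬T = F
(¬P ∧ ¬Q) ⊕ ¬(Q ∨ R) = F ⊕ F = F
(¬S ↑ (¬Q → ¬R)) ∧ ((¬P ∧ ¬Q) ⊕ ¬(Q ∨ R)) = T ∧ F = F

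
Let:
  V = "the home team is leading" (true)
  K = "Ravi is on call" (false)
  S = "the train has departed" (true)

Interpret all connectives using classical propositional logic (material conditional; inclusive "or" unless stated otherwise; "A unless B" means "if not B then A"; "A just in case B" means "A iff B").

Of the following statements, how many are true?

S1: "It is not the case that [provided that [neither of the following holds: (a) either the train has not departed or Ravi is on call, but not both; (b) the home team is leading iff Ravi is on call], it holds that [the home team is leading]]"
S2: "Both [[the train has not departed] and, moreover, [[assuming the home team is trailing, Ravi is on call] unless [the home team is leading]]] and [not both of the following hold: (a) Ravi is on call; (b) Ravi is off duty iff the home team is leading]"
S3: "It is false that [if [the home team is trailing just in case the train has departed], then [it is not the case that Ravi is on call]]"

0

S1: This is not (((not S xor K) nor (V iff K)) -> V).

not S = not True = False
not S xor K = False xor False = False
V iff K = True iff False = False
(not S xor K) nor (V iff K) = False nor False = True
((not S xor K) nor (V iff K)) -> V = True -> True = True
not (((not S xor K) nor (V iff K)) -> V) = not True = False
Hence S1 is false.

S2: This is (not S and ((not V -> K) or V)) and (K nand (not K iff V)).

not S = not True = False
not V = not True = False
not V -> K = False -> False = True
(not V -> K) or V = True or True = True
not S and ((not V -> K) or V) = False and True = False
not K = not False = True
not K iff V = True iff True = True
K nand (not K iff V) = False nand True = True
(not S and ((not V -> K) or V)) and (K nand (not K iff V)) = False and True = False
Hence S2 is false.

S3: This is not ((not V iff S) -> not K).

not V = not True = False
not V iff S = False iff True = False
not K = not False = True
(not V iff S) -> not K = False -> True = True
not ((not V iff S) -> not K) = not True = False
Hence S3 is false.

True statements: 0 (none).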